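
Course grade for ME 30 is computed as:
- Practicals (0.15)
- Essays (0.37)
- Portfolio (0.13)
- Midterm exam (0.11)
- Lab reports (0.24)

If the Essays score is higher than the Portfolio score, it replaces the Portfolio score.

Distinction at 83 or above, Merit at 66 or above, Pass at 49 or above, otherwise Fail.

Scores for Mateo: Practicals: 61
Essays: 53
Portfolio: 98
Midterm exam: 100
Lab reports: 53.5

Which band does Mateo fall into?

Pass

Essays (53) ≤ Portfolio (98), so Portfolio stays at 98.
Weighted total:
  Practicals 61 × 0.15 = 9.15
  Essays 53 × 0.37 = 19.61
  Portfolio 98 × 0.13 = 12.74
  Midterm exam 100 × 0.11 = 11
  Lab reports 53.5 × 0.24 = 12.84
Sum = 65.34
65.34 is ≥ 49 and < 66 → Pass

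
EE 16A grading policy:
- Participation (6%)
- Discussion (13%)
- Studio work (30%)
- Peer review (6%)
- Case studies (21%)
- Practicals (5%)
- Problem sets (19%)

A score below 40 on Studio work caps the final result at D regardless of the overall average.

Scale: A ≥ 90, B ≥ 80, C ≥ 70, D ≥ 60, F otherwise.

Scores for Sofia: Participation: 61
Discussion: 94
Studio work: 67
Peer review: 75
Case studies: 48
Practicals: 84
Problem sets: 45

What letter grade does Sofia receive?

Studio work score 67 ≥ 40: minimum met.
Weighted total:
  Participation 61 × 0.06 = 3.66
  Discussion 94 × 0.13 = 12.22
  Studio work 67 × 0.3 = 20.1
  Peer review 75 × 0.06 = 4.5
  Case studies 48 × 0.21 = 10.08
  Practicals 84 × 0.05 = 4.2
  Problem sets 45 × 0.19 = 8.55
Sum = 63.31
63.31 is ≥ 60 and < 70 → D

D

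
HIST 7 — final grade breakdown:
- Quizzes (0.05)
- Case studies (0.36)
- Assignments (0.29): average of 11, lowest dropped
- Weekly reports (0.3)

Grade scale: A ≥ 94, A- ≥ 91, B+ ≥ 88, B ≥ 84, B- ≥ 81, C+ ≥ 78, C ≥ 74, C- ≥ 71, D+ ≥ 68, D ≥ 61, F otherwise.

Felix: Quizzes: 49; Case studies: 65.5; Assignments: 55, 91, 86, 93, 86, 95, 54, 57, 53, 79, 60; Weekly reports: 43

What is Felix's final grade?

F

Assignments: drop 53 → average of remaining 10 = 756/10 = 75.6
Weighted total:
  Quizzes 49 × 0.05 = 2.45
  Case studies 65.5 × 0.36 = 23.58
  Assignments 75.6 × 0.29 = 21.924
  Weekly reports 43 × 0.3 = 12.9
Sum = 60.854
60.854 < 61 → F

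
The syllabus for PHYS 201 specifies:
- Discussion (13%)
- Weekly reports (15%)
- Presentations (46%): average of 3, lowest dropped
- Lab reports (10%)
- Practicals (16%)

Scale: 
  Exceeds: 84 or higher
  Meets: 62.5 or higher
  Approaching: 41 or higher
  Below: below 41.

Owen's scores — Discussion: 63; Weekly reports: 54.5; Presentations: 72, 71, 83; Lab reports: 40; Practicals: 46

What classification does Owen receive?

Meets

Presentations: drop 71 → average of remaining 2 = 155/2 = 77.5
Weighted total:
  Discussion 63 × 0.13 = 8.19
  Weekly reports 54.5 × 0.15 = 8.175
  Presentations 77.5 × 0.46 = 35.65
  Lab reports 40 × 0.1 = 4
  Practicals 46 × 0.16 = 7.36
Sum = 63.375
63.375 is ≥ 62.5 and < 84 → Meets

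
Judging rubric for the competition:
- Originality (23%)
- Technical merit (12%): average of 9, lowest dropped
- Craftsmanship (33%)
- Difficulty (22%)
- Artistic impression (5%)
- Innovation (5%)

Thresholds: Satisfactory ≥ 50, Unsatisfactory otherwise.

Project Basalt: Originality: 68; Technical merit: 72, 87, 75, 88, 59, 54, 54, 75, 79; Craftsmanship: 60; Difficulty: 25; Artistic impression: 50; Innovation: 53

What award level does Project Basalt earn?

Technical merit: drop 54 → average of remaining 8 = 589/8 = 73.625
Weighted total:
  Originality 68 × 0.23 = 15.64
  Technical merit 73.625 × 0.12 = 8.835
  Craftsmanship 60 × 0.33 = 19.8
  Difficulty 25 × 0.22 = 5.5
  Artistic impression 50 × 0.05 = 2.5
  Innovation 53 × 0.05 = 2.65
Sum = 54.925
54.925 ≥ 50 → Satisfactory

Satisfactory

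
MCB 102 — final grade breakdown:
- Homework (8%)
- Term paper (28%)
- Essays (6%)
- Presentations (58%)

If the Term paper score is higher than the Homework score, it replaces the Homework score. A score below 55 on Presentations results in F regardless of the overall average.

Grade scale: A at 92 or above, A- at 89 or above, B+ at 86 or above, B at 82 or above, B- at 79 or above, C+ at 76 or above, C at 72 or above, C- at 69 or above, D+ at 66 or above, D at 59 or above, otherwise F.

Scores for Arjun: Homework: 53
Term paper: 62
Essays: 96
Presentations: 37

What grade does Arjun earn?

Term paper (62) > Homework (53), so Homework counts as 62.
Presentations score 37 < 55: minimum not met.
Weighted total:
  Homework 62 × 0.08 = 4.96
  Term paper 62 × 0.28 = 17.36
  Essays 96 × 0.06 = 5.76
  Presentations 37 × 0.58 = 21.46
Sum = 49.54
Because the Presentations minimum was not met, the result is F.

F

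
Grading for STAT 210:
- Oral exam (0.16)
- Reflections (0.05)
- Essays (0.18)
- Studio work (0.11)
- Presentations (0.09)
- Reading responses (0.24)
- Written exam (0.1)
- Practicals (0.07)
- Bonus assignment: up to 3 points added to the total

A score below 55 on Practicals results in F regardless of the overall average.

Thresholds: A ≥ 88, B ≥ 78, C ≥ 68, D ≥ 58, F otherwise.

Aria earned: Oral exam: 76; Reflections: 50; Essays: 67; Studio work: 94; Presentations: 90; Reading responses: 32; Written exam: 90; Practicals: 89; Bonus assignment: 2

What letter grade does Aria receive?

C

Practicals score 89 ≥ 55: minimum met.
Weighted total:
  Oral exam 76 × 0.16 = 12.16
  Reflections 50 × 0.05 = 2.5
  Essays 67 × 0.18 = 12.06
  Studio work 94 × 0.11 = 10.34
  Presentations 90 × 0.09 = 8.1
  Reading responses 32 × 0.24 = 7.68
  Written exam 90 × 0.1 = 9
  Practicals 89 × 0.07 = 6.23
Sum = 68.07
Bonus assignment: 68.07 + 2 = 70.07
70.07 is ≥ 68 and < 78 → C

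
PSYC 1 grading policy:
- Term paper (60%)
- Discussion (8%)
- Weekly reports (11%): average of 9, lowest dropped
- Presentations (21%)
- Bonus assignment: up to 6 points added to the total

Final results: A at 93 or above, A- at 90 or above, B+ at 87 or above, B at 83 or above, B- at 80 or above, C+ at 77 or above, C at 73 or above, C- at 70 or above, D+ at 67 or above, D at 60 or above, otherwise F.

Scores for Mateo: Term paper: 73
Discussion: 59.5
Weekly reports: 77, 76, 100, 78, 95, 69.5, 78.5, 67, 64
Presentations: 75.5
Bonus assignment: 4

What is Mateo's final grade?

C+

Weekly reports: drop 64 → average of remaining 8 = 641/8 = 80.125
Weighted total:
  Term paper 73 × 0.6 = 43.8
  Discussion 59.5 × 0.08 = 4.76
  Weekly reports 80.125 × 0.11 = 8.81375
  Presentations 75.5 × 0.21 = 15.855
Sum = 73.22875
Bonus assignment: 73.22875 + 4 = 77.22875
77.22875 is ≥ 77 and < 80 → C+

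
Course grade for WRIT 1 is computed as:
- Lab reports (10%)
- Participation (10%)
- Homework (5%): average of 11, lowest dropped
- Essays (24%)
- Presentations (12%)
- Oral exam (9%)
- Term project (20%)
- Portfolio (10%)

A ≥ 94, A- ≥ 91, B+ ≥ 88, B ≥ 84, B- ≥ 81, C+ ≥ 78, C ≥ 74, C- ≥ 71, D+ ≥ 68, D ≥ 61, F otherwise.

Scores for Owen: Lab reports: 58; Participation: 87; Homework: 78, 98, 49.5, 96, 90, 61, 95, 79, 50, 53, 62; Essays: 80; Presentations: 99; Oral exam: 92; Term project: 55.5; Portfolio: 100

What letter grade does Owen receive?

Homework: drop 49.5 → average of remaining 10 = 762/10 = 76.2
Weighted total:
  Lab reports 58 × 0.1 = 5.8
  Participation 87 × 0.1 = 8.7
  Homework 76.2 × 0.05 = 3.81
  Essays 80 × 0.24 = 19.2
  Presentations 99 × 0.12 = 11.88
  Oral exam 92 × 0.09 = 8.28
  Term project 55.5 × 0.2 = 11.1
  Portfolio 100 × 0.1 = 10
Sum = 78.77
78.77 is ≥ 78 and < 81 → C+

C+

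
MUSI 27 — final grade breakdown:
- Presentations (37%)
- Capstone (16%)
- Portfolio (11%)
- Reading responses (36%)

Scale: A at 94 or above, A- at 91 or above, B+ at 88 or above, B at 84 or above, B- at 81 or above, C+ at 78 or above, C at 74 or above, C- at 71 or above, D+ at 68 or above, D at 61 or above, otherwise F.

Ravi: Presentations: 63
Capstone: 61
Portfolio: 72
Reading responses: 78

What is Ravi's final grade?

D+

Weighted total:
  Presentations 63 × 0.37 = 23.31
  Capstone 61 × 0.16 = 9.76
  Portfolio 72 × 0.11 = 7.92
  Reading responses 78 × 0.36 = 28.08
Sum = 69.07
69.07 is ≥ 68 and < 71 → D+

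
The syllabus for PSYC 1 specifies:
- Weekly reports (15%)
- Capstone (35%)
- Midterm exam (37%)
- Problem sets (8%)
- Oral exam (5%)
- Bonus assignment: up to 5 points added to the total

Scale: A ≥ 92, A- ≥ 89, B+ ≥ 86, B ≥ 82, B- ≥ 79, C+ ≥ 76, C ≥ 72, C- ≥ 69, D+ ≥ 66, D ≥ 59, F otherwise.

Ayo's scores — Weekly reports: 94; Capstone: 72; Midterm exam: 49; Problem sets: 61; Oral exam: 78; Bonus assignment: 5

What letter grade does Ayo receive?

C-

Weighted total:
  Weekly reports 94 × 0.15 = 14.1
  Capstone 72 × 0.35 = 25.2
  Midterm exam 49 × 0.37 = 18.13
  Problem sets 61 × 0.08 = 4.88
  Oral exam 78 × 0.05 = 3.9
Sum = 66.21
Bonus assignment: 66.21 + 5 = 71.21
71.21 is ≥ 69 and < 72 → C-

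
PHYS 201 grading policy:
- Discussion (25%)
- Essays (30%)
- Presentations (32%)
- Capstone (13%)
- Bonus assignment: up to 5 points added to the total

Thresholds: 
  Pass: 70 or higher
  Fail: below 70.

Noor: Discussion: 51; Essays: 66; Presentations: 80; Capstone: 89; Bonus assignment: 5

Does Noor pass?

Weighted total:
  Discussion 51 × 0.25 = 12.75
  Essays 66 × 0.3 = 19.8
  Presentations 80 × 0.32 = 25.6
  Capstone 89 × 0.13 = 11.57
Sum = 69.72
Bonus assignment: 69.72 + 5 = 74.72
74.72 ≥ 70 → Pass

Pass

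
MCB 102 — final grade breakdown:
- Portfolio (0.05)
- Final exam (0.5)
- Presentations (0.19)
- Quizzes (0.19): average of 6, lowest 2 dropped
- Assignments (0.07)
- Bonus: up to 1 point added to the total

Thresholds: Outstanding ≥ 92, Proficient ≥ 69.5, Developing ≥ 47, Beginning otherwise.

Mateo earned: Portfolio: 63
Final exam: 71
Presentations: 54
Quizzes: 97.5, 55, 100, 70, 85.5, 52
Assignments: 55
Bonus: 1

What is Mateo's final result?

Proficient

Quizzes: drop 52, 55 → average of remaining 4 = 353/4 = 88.25
Weighted total:
  Portfolio 63 × 0.05 = 3.15
  Final exam 71 × 0.5 = 35.5
  Presentations 54 × 0.19 = 10.26
  Quizzes 88.25 × 0.19 = 16.7675
  Assignments 55 × 0.07 = 3.85
Sum = 69.5275
Bonus: 69.5275 + 1 = 70.5275
70.5275 is ≥ 69.5 and < 92 → Proficient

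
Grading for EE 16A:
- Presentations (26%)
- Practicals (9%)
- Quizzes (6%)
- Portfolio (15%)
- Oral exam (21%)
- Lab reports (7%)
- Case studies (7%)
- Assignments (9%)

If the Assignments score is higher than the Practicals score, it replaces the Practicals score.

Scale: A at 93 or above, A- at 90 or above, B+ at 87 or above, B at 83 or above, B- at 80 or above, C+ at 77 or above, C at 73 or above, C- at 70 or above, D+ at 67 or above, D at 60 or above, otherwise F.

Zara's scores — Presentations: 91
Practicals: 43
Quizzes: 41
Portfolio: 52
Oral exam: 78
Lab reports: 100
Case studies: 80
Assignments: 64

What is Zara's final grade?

Assignments (64) > Practicals (43), so Practicals counts as 64.
Weighted total:
  Presentations 91 × 0.26 = 23.66
  Practicals 64 × 0.09 = 5.76
  Quizzes 41 × 0.06 = 2.46
  Portfolio 52 × 0.15 = 7.8
  Oral exam 78 × 0.21 = 16.38
  Lab reports 100 × 0.07 = 7
  Case studies 80 × 0.07 = 5.6
  Assignments 64 × 0.09 = 5.76
Sum = 74.42
74.42 is ≥ 73 and < 77 → C

C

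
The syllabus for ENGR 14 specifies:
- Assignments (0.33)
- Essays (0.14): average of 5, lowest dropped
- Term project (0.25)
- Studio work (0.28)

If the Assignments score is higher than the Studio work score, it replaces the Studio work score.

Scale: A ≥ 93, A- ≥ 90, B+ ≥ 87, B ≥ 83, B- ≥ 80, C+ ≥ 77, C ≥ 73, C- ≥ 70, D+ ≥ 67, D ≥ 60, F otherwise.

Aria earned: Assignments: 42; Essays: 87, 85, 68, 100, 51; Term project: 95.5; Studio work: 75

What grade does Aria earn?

Essays: drop 51 → average of remaining 4 = 340/4 = 85
Assignments (42) ≤ Studio work (75), so Studio work stays at 75.
Weighted total:
  Assignments 42 × 0.33 = 13.86
  Essays 85 × 0.14 = 11.9
  Term project 95.5 × 0.25 = 23.875
  Studio work 75 × 0.28 = 21
Sum = 70.635
70.635 is ≥ 70 and < 73 → C-

C-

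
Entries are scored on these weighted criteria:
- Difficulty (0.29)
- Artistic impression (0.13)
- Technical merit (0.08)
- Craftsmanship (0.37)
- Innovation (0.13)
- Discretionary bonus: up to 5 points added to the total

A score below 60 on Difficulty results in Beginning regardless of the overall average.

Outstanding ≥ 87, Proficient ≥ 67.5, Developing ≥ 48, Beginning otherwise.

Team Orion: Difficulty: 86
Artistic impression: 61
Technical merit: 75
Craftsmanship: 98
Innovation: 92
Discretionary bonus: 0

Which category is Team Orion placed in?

Outstanding

Difficulty score 86 ≥ 60: minimum met.
Weighted total:
  Difficulty 86 × 0.29 = 24.94
  Artistic impression 61 × 0.13 = 7.93
  Technical merit 75 × 0.08 = 6
  Craftsmanship 98 × 0.37 = 36.26
  Innovation 92 × 0.13 = 11.96
Sum = 87.09
Discretionary bonus: 87.09 + 0 = 87.09
87.09 ≥ 87 → Outstanding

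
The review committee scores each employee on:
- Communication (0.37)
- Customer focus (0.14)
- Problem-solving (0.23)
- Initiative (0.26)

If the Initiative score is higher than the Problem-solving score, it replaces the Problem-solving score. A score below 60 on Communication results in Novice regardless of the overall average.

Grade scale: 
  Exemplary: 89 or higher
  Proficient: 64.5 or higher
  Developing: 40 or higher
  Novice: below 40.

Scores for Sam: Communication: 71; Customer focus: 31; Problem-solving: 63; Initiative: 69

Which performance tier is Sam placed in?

Developing

Initiative (69) > Problem-solving (63), so Problem-solving counts as 69.
Communication score 71 ≥ 60: minimum met.
Weighted total:
  Communication 71 × 0.37 = 26.27
  Customer focus 31 × 0.14 = 4.34
  Problem-solving 69 × 0.23 = 15.87
  Initiative 69 × 0.26 = 17.94
Sum = 64.42
64.42 is ≥ 40 and < 64.5 → Developing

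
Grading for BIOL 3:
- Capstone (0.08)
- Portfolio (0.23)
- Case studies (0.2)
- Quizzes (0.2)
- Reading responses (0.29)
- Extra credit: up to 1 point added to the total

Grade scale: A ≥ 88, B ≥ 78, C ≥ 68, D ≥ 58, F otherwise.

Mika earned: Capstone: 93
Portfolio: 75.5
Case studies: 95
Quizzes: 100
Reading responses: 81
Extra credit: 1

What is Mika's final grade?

Weighted total:
  Capstone 93 × 0.08 = 7.44
  Portfolio 75.5 × 0.23 = 17.365
  Case studies 95 × 0.2 = 19
  Quizzes 100 × 0.2 = 20
  Reading responses 81 × 0.29 = 23.49
Sum = 87.295
Extra credit: 87.295 + 1 = 88.295
88.295 ≥ 88 → A

A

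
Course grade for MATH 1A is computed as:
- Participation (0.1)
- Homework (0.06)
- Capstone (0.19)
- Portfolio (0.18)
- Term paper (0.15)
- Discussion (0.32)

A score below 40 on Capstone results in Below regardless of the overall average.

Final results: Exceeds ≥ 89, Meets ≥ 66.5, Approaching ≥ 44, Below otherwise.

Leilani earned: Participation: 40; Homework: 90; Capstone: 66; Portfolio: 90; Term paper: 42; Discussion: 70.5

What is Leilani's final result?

Meets

Capstone score 66 ≥ 40: minimum met.
Weighted total:
  Participation 40 × 0.1 = 4
  Homework 90 × 0.06 = 5.4
  Capstone 66 × 0.19 = 12.54
  Portfolio 90 × 0.18 = 16.2
  Term paper 42 × 0.15 = 6.3
  Discussion 70.5 × 0.32 = 22.56
Sum = 67
67 is ≥ 66.5 and < 89 → Meets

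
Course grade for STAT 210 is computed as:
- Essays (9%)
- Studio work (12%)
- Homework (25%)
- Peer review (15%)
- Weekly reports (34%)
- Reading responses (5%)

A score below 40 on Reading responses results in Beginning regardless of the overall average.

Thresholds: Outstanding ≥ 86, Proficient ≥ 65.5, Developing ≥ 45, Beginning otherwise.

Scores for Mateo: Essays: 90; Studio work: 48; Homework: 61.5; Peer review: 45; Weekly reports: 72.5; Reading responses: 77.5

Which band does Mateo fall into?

Developing

Reading responses score 77.5 ≥ 40: minimum met.
Weighted total:
  Essays 90 × 0.09 = 8.1
  Studio work 48 × 0.12 = 5.76
  Homework 61.5 × 0.25 = 15.375
  Peer review 45 × 0.15 = 6.75
  Weekly reports 72.5 × 0.34 = 24.65
  Reading responses 77.5 × 0.05 = 3.875
Sum = 64.51
64.51 is ≥ 45 and < 65.5 → Developing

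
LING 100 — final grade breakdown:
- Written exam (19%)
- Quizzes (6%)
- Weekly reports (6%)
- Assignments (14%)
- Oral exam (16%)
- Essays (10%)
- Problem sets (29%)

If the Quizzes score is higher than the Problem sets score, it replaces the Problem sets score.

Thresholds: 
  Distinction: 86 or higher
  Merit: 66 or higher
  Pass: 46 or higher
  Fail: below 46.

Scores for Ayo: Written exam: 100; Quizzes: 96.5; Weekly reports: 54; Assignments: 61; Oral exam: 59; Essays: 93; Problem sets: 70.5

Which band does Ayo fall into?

Merit

Quizzes (96.5) > Problem sets (70.5), so Problem sets counts as 96.5.
Weighted total:
  Written exam 100 × 0.19 = 19
  Quizzes 96.5 × 0.06 = 5.79
  Weekly reports 54 × 0.06 = 3.24
  Assignments 61 × 0.14 = 8.54
  Oral exam 59 × 0.16 = 9.44
  Essays 93 × 0.1 = 9.3
  Problem sets 96.5 × 0.29 = 27.985
Sum = 83.295
83.295 is ≥ 66 and < 86 → Merit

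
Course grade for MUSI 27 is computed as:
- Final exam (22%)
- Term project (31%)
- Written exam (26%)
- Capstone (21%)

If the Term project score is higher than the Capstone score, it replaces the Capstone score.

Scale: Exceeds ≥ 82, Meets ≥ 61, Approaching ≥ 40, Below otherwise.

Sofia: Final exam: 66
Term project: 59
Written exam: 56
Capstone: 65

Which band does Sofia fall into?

Term project (59) ≤ Capstone (65), so Capstone stays at 65.
Weighted total:
  Final exam 66 × 0.22 = 14.52
  Term project 59 × 0.31 = 18.29
  Written exam 56 × 0.26 = 14.56
  Capstone 65 × 0.21 = 13.65
Sum = 61.02
61.02 is ≥ 61 and < 82 → Meets

Meets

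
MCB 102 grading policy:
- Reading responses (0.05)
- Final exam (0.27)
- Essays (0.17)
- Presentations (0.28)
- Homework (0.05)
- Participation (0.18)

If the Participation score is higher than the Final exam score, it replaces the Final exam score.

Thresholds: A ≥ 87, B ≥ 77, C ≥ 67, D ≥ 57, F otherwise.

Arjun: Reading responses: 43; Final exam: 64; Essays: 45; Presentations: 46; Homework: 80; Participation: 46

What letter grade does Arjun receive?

Participation (46) ≤ Final exam (64), so Final exam stays at 64.
Weighted total:
  Reading responses 43 × 0.05 = 2.15
  Final exam 64 × 0.27 = 17.28
  Essays 45 × 0.17 = 7.65
  Presentations 46 × 0.28 = 12.88
  Homework 80 × 0.05 = 4
  Participation 46 × 0.18 = 8.28
Sum = 52.24
52.24 < 57 → F

F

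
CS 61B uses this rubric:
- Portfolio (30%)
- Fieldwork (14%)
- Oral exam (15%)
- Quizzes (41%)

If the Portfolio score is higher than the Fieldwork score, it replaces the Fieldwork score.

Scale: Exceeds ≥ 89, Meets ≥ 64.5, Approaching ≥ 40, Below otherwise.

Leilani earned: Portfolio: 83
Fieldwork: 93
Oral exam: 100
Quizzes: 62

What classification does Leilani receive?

Meets

Portfolio (83) ≤ Fieldwork (93), so Fieldwork stays at 93.
Weighted total:
  Portfolio 83 × 0.3 = 24.9
  Fieldwork 93 × 0.14 = 13.02
  Oral exam 100 × 0.15 = 15
  Quizzes 62 × 0.41 = 25.42
Sum = 78.34
78.34 is ≥ 64.5 and < 89 → Meets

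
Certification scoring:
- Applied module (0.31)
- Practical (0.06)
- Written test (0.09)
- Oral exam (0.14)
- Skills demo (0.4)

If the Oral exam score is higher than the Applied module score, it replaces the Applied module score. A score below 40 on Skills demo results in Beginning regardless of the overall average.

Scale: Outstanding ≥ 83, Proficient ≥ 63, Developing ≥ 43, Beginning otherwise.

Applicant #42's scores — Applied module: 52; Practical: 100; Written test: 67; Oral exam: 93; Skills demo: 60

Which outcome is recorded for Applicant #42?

Proficient

Oral exam (93) > Applied module (52), so Applied module counts as 93.
Skills demo score 60 ≥ 40: minimum met.
Weighted total:
  Applied module 93 × 0.31 = 28.83
  Practical 100 × 0.06 = 6
  Written test 67 × 0.09 = 6.03
  Oral exam 93 × 0.14 = 13.02
  Skills demo 60 × 0.4 = 24
Sum = 77.88
77.88 is ≥ 63 and < 83 → Proficient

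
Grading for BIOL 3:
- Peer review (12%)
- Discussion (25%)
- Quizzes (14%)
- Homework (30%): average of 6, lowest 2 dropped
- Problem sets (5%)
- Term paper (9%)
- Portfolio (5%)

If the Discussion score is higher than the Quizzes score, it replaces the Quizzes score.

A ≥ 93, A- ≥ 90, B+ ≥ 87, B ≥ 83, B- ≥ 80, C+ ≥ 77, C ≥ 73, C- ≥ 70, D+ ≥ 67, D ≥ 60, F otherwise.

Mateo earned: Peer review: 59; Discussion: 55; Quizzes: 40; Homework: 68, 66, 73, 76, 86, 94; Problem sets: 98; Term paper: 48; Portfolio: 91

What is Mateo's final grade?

D

Homework: drop 66, 68 → average of remaining 4 = 329/4 = 82.25
Discussion (55) > Quizzes (40), so Quizzes counts as 55.
Weighted total:
  Peer review 59 × 0.12 = 7.08
  Discussion 55 × 0.25 = 13.75
  Quizzes 55 × 0.14 = 7.7
  Homework 82.25 × 0.3 = 24.675
  Problem sets 98 × 0.05 = 4.9
  Term paper 48 × 0.09 = 4.32
  Portfolio 91 × 0.05 = 4.55
Sum = 66.975
66.975 is ≥ 60 and < 67 → D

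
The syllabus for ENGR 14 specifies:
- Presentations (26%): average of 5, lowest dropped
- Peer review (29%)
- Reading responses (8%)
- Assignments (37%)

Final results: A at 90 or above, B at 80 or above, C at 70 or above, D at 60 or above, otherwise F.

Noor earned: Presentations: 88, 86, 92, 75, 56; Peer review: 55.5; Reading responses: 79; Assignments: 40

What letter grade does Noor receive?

Presentations: drop 56 → average of remaining 4 = 341/4 = 85.25
Weighted total:
  Presentations 85.25 × 0.26 = 22.165
  Peer review 55.5 × 0.29 = 16.095
  Reading responses 79 × 0.08 = 6.32
  Assignments 40 × 0.37 = 14.8
Sum = 59.38
59.38 < 60 → F

F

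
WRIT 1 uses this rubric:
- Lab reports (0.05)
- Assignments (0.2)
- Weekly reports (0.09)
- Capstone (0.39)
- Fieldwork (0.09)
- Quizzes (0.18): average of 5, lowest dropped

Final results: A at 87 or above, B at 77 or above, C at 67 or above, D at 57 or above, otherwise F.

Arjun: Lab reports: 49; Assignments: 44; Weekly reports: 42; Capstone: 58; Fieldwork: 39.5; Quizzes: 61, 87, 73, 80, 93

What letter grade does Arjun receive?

F

Quizzes: drop 61 → average of remaining 4 = 333/4 = 83.25
Weighted total:
  Lab reports 49 × 0.05 = 2.45
  Assignments 44 × 0.2 = 8.8
  Weekly reports 42 × 0.09 = 3.78
  Capstone 58 × 0.39 = 22.62
  Fieldwork 39.5 × 0.09 = 3.555
  Quizzes 83.25 × 0.18 = 14.985
Sum = 56.19
56.19 < 57 → F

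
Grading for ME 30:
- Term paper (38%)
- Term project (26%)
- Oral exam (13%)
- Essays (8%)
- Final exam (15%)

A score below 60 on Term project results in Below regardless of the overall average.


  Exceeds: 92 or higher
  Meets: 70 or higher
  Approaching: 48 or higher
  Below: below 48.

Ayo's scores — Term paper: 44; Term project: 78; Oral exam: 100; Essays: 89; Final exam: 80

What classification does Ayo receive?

Approaching

Term project score 78 ≥ 60: minimum met.
Weighted total:
  Term paper 44 × 0.38 = 16.72
  Term project 78 × 0.26 = 20.28
  Oral exam 100 × 0.13 = 13
  Essays 89 × 0.08 = 7.12
  Final exam 80 × 0.15 = 12
Sum = 69.12
69.12 is ≥ 48 and < 70 → Approaching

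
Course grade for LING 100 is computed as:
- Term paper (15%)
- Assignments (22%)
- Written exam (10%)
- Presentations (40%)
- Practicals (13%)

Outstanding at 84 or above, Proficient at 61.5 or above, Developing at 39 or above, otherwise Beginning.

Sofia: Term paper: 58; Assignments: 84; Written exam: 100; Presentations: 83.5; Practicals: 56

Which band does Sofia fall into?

Proficient

Weighted total:
  Term paper 58 × 0.15 = 8.7
  Assignments 84 × 0.22 = 18.48
  Written exam 100 × 0.1 = 10
  Presentations 83.5 × 0.4 = 33.4
  Practicals 56 × 0.13 = 7.28
Sum = 77.86
77.86 is ≥ 61.5 and < 84 → Proficient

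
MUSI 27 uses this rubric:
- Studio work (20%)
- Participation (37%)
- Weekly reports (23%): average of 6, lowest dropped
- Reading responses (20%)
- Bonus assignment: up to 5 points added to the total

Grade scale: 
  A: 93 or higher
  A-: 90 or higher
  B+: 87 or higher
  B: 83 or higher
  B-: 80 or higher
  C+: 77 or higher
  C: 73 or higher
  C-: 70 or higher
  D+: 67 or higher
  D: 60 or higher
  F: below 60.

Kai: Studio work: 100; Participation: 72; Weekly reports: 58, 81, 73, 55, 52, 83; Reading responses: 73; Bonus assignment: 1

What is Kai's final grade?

Weekly reports: drop 52 → average of remaining 5 = 350/5 = 70
Weighted total:
  Studio work 100 × 0.2 = 20
  Participation 72 × 0.37 = 26.64
  Weekly reports 70 × 0.23 = 16.1
  Reading responses 73 × 0.2 = 14.6
Sum = 77.34
Bonus assignment: 77.34 + 1 = 78.34
78.34 is ≥ 77 and < 80 → C+

C+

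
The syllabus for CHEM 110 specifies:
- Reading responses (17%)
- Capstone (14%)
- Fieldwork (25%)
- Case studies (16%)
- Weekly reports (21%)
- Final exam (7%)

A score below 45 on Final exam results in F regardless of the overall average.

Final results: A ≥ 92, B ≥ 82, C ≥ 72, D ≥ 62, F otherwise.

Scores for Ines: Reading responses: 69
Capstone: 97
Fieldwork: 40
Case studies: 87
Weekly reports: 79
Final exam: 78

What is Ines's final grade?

Final exam score 78 ≥ 45: minimum met.
Weighted total:
  Reading responses 69 × 0.17 = 11.73
  Capstone 97 × 0.14 = 13.58
  Fieldwork 40 × 0.25 = 10
  Case studies 87 × 0.16 = 13.92
  Weekly reports 79 × 0.21 = 16.59
  Final exam 78 × 0.07 = 5.46
Sum = 71.28
71.28 is ≥ 62 and < 72 → D

D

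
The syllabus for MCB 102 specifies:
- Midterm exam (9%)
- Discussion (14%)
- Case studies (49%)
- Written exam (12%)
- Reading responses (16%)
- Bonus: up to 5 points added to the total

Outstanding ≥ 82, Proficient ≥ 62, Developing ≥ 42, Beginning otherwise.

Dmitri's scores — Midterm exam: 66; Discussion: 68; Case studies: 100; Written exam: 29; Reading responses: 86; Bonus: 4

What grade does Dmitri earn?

Outstanding

Weighted total:
  Midterm exam 66 × 0.09 = 5.94
  Discussion 68 × 0.14 = 9.52
  Case studies 100 × 0.49 = 49
  Written exam 29 × 0.12 = 3.48
  Reading responses 86 × 0.16 = 13.76
Sum = 81.7
Bonus: 81.7 + 4 = 85.7
85.7 ≥ 82 → Outstanding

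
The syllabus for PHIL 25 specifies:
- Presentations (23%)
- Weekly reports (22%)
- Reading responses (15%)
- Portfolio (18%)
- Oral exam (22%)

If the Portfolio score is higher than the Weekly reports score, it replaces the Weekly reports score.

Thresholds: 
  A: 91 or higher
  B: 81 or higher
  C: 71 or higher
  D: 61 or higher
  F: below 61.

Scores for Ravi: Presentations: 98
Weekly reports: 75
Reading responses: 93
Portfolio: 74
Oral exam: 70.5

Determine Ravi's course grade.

B

Portfolio (74) ≤ Weekly reports (75), so Weekly reports stays at 75.
Weighted total:
  Presentations 98 × 0.23 = 22.54
  Weekly reports 75 × 0.22 = 16.5
  Reading responses 93 × 0.15 = 13.95
  Portfolio 74 × 0.18 = 13.32
  Oral exam 70.5 × 0.22 = 15.51
Sum = 81.82
81.82 is ≥ 81 and < 91 → B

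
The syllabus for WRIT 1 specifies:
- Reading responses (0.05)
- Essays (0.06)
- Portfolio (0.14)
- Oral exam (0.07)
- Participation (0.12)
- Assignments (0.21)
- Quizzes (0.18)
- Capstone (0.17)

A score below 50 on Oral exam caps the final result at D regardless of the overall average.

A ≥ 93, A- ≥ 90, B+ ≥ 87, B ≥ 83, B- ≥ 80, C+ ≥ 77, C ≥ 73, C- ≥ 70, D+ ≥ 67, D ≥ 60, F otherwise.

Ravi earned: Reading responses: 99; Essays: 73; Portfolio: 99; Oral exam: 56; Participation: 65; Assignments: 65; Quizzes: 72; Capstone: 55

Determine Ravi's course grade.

C-

Oral exam score 56 ≥ 50: minimum met.
Weighted total:
  Reading responses 99 × 0.05 = 4.95
  Essays 73 × 0.06 = 4.38
  Portfolio 99 × 0.14 = 13.86
  Oral exam 56 × 0.07 = 3.92
  Participation 65 × 0.12 = 7.8
  Assignments 65 × 0.21 = 13.65
  Quizzes 72 × 0.18 = 12.96
  Capstone 55 × 0.17 = 9.35
Sum = 70.87
70.87 is ≥ 70 and < 73 → C-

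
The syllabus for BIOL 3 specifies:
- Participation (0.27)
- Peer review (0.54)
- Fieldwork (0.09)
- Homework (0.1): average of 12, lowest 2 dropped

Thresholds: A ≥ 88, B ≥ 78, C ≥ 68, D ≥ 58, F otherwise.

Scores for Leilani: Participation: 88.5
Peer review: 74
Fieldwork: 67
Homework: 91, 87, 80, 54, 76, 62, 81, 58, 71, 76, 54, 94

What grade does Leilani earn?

C

Homework: drop 54, 54 → average of remaining 10 = 776/10 = 77.6
Weighted total:
  Participation 88.5 × 0.27 = 23.895
  Peer review 74 × 0.54 = 39.96
  Fieldwork 67 × 0.09 = 6.03
  Homework 77.6 × 0.1 = 7.76
Sum = 77.645
77.645 is ≥ 68 and < 78 → C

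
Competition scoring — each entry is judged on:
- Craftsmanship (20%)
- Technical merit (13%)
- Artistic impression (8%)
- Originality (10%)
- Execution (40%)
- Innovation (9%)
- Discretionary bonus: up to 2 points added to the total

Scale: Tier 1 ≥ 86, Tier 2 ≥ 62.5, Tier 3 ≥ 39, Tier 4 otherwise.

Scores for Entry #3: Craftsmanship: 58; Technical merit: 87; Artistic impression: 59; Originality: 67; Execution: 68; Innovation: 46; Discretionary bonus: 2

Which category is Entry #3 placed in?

Weighted total:
  Craftsmanship 58 × 0.2 = 11.6
  Technical merit 87 × 0.13 = 11.31
  Artistic impression 59 × 0.08 = 4.72
  Originality 67 × 0.1 = 6.7
  Execution 68 × 0.4 = 27.2
  Innovation 46 × 0.09 = 4.14
Sum = 65.67
Discretionary bonus: 65.67 + 2 = 67.67
67.67 is ≥ 62.5 and < 86 → Tier 2

Tier 2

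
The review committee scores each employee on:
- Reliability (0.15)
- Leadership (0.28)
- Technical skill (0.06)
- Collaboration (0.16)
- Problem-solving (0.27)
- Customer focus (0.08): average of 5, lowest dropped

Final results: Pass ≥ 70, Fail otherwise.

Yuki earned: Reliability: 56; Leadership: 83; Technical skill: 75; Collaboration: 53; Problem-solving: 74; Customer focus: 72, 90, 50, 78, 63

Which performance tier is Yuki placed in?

Pass

Customer focus: drop 50 → average of remaining 4 = 303/4 = 75.75
Weighted total:
  Reliability 56 × 0.15 = 8.4
  Leadership 83 × 0.28 = 23.24
  Technical skill 75 × 0.06 = 4.5
  Collaboration 53 × 0.16 = 8.48
  Problem-solving 74 × 0.27 = 19.98
  Customer focus 75.75 × 0.08 = 6.06
Sum = 70.66
70.66 ≥ 70 → Pass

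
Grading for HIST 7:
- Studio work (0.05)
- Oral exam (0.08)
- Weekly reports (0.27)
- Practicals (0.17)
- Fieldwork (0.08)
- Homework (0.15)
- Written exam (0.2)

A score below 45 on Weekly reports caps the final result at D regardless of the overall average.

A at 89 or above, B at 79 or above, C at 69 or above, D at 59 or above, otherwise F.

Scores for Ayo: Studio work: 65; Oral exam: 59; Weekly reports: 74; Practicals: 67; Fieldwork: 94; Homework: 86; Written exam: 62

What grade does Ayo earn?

C

Weekly reports score 74 ≥ 45: minimum met.
Weighted total:
  Studio work 65 × 0.05 = 3.25
  Oral exam 59 × 0.08 = 4.72
  Weekly reports 74 × 0.27 = 19.98
  Practicals 67 × 0.17 = 11.39
  Fieldwork 94 × 0.08 = 7.52
  Homework 86 × 0.15 = 12.9
  Written exam 62 × 0.2 = 12.4
Sum = 72.16
72.16 is ≥ 69 and < 79 → C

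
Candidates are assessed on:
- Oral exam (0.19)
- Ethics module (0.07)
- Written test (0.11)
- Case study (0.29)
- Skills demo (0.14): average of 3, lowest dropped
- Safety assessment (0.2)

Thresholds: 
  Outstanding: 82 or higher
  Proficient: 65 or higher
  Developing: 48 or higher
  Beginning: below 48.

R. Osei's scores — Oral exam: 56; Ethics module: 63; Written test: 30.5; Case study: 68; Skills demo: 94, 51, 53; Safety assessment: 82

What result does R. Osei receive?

Developing

Skills demo: drop 51 → average of remaining 2 = 147/2 = 73.5
Weighted total:
  Oral exam 56 × 0.19 = 10.64
  Ethics module 63 × 0.07 = 4.41
  Written test 30.5 × 0.11 = 3.355
  Case study 68 × 0.29 = 19.72
  Skills demo 73.5 × 0.14 = 10.29
  Safety assessment 82 × 0.2 = 16.4
Sum = 64.815
64.815 is ≥ 48 and < 65 → Developing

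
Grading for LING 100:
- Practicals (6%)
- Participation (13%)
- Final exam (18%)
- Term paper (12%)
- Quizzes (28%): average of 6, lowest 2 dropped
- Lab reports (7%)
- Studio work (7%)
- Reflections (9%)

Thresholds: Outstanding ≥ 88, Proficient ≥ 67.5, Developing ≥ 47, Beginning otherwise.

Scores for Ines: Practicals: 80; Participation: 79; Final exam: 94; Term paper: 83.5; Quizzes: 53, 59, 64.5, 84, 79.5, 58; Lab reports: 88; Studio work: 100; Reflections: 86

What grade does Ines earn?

Quizzes: drop 53, 58 → average of remaining 4 = 287/4 = 71.75
Weighted total:
  Practicals 80 × 0.06 = 4.8
  Participation 79 × 0.13 = 10.27
  Final exam 94 × 0.18 = 16.92
  Term paper 83.5 × 0.12 = 10.02
  Quizzes 71.75 × 0.28 = 20.09
  Lab reports 88 × 0.07 = 6.16
  Studio work 100 × 0.07 = 7
  Reflections 86 × 0.09 = 7.74
Sum = 83
83 is ≥ 67.5 and < 88 → Proficient

Proficient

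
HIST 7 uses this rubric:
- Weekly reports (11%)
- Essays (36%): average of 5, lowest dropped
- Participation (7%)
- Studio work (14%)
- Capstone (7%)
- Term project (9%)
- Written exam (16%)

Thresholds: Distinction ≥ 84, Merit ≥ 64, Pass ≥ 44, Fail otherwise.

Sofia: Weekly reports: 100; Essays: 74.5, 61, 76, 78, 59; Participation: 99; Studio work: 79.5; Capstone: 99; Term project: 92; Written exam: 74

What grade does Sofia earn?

Merit

Essays: drop 59 → average of remaining 4 = 289.5/4 = 72.375
Weighted total:
  Weekly reports 100 × 0.11 = 11
  Essays 72.375 × 0.36 = 26.055
  Participation 99 × 0.07 = 6.93
  Studio work 79.5 × 0.14 = 11.13
  Capstone 99 × 0.07 = 6.93
  Term project 92 × 0.09 = 8.28
  Written exam 74 × 0.16 = 11.84
Sum = 82.165
82.165 is ≥ 64 and < 84 → Merit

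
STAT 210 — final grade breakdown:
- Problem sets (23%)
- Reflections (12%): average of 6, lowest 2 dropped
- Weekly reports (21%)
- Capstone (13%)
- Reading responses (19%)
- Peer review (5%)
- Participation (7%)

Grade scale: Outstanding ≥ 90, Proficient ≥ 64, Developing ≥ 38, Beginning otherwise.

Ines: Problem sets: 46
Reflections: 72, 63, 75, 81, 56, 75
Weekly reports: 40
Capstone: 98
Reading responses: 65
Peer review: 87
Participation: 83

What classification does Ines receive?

Developing

Reflections: drop 56, 63 → average of remaining 4 = 303/4 = 75.75
Weighted total:
  Problem sets 46 × 0.23 = 10.58
  Reflections 75.75 × 0.12 = 9.09
  Weekly reports 40 × 0.21 = 8.4
  Capstone 98 × 0.13 = 12.74
  Reading responses 65 × 0.19 = 12.35
  Peer review 87 × 0.05 = 4.35
  Participation 83 × 0.07 = 5.81
Sum = 63.32
63.32 is ≥ 38 and < 64 → Developing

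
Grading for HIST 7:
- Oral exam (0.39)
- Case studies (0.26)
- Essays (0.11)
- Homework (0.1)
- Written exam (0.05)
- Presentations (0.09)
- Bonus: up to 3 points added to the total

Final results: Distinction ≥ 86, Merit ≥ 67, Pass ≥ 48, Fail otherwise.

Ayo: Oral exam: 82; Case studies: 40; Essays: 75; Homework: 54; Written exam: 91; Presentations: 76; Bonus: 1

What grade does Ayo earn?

Weighted total:
  Oral exam 82 × 0.39 = 31.98
  Case studies 40 × 0.26 = 10.4
  Essays 75 × 0.11 = 8.25
  Homework 54 × 0.1 = 5.4
  Written exam 91 × 0.05 = 4.55
  Presentations 76 × 0.09 = 6.84
Sum = 67.42
Bonus: 67.42 + 1 = 68.42
68.42 is ≥ 67 and < 86 → Merit

Merit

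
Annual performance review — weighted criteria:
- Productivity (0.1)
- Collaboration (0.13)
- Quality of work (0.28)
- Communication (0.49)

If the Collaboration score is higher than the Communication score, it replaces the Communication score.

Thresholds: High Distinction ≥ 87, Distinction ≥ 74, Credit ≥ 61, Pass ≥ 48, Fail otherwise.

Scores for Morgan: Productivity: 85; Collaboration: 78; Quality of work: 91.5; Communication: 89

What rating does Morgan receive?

High Distinction

Collaboration (78) ≤ Communication (89), so Communication stays at 89.
Weighted total:
  Productivity 85 × 0.1 = 8.5
  Collaboration 78 × 0.13 = 10.14
  Quality of work 91.5 × 0.28 = 25.62
  Communication 89 × 0.49 = 43.61
Sum = 87.87
87.87 ≥ 87 → High Distinction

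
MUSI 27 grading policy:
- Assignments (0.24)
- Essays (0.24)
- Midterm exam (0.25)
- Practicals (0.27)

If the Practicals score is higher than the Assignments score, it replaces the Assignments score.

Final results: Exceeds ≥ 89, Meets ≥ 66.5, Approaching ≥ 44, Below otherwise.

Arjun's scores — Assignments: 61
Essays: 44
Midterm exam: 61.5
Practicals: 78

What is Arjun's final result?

Approaching

Practicals (78) > Assignments (61), so Assignments counts as 78.
Weighted total:
  Assignments 78 × 0.24 = 18.72
  Essays 44 × 0.24 = 10.56
  Midterm exam 61.5 × 0.25 = 15.375
  Practicals 78 × 0.27 = 21.06
Sum = 65.715
65.715 is ≥ 44 and < 66.5 → Approaching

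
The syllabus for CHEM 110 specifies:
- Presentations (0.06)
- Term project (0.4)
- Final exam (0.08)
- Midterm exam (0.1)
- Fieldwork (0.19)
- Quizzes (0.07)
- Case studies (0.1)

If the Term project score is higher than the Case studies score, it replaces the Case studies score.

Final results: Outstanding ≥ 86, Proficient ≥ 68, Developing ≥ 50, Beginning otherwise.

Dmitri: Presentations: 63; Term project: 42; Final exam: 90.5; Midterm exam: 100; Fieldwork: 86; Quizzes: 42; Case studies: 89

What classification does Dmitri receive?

Term project (42) ≤ Case studies (89), so Case studies stays at 89.
Weighted total:
  Presentations 63 × 0.06 = 3.78
  Term project 42 × 0.4 = 16.8
  Final exam 90.5 × 0.08 = 7.24
  Midterm exam 100 × 0.1 = 10
  Fieldwork 86 × 0.19 = 16.34
  Quizzes 42 × 0.07 = 2.94
  Case studies 89 × 0.1 = 8.9
Sum = 66
66 is ≥ 50 and < 68 → Developing

Developing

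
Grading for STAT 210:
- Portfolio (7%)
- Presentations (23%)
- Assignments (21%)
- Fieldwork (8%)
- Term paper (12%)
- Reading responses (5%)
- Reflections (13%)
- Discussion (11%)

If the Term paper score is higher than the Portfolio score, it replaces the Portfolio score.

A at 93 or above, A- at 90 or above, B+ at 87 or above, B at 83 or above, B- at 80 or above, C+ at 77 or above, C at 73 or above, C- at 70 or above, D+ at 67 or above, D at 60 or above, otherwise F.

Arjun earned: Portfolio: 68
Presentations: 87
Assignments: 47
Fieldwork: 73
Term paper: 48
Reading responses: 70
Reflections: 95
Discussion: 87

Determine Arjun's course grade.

C-

Term paper (48) ≤ Portfolio (68), so Portfolio stays at 68.
Weighted total:
  Portfolio 68 × 0.07 = 4.76
  Presentations 87 × 0.23 = 20.01
  Assignments 47 × 0.21 = 9.87
  Fieldwork 73 × 0.08 = 5.84
  Term paper 48 × 0.12 = 5.76
  Reading responses 70 × 0.05 = 3.5
  Reflections 95 × 0.13 = 12.35
  Discussion 87 × 0.11 = 9.57
Sum = 71.66
71.66 is ≥ 70 and < 73 → C-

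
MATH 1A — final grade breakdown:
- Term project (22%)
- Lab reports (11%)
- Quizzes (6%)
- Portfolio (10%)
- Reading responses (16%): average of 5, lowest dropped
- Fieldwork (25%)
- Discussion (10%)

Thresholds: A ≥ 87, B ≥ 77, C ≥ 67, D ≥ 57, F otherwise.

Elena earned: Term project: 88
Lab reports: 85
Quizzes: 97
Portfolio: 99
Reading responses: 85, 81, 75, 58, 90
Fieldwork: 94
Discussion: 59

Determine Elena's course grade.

Reading responses: drop 58 → average of remaining 4 = 331/4 = 82.75
Weighted total:
  Term project 88 × 0.22 = 19.36
  Lab reports 85 × 0.11 = 9.35
  Quizzes 97 × 0.06 = 5.82
  Portfolio 99 × 0.1 = 9.9
  Reading responses 82.75 × 0.16 = 13.24
  Fieldwork 94 × 0.25 = 23.5
  Discussion 59 × 0.1 = 5.9
Sum = 87.07
87.07 ≥ 87 → A

A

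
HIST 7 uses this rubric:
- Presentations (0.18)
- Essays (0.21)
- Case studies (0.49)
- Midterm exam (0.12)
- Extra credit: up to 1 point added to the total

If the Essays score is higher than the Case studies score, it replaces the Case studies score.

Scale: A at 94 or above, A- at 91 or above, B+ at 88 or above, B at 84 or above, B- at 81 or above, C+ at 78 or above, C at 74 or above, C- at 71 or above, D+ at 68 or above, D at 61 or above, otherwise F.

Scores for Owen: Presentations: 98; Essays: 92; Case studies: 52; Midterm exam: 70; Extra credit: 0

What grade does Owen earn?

Essays (92) > Case studies (52), so Case studies counts as 92.
Weighted total:
  Presentations 98 × 0.18 = 17.64
  Essays 92 × 0.21 = 19.32
  Case studies 92 × 0.49 = 45.08
  Midterm exam 70 × 0.12 = 8.4
Sum = 90.44
Extra credit: 90.44 + 0 = 90.44
90.44 is ≥ 88 and < 91 → B+

B+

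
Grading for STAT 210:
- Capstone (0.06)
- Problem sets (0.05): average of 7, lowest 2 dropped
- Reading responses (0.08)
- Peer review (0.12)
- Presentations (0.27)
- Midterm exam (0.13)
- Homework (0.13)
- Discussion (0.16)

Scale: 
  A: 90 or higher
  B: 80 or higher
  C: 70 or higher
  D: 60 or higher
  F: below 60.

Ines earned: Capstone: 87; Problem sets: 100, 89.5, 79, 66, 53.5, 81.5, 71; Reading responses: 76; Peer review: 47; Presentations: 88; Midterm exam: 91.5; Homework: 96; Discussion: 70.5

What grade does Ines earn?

Problem sets: drop 53.5, 66 → average of remaining 5 = 421/5 = 84.2
Weighted total:
  Capstone 87 × 0.06 = 5.22
  Problem sets 84.2 × 0.05 = 4.21
  Reading responses 76 × 0.08 = 6.08
  Peer review 47 × 0.12 = 5.64
  Presentations 88 × 0.27 = 23.76
  Midterm exam 91.5 × 0.13 = 11.895
  Homework 96 × 0.13 = 12.48
  Discussion 70.5 × 0.16 = 11.28
Sum = 80.565
80.565 is ≥ 80 and < 90 → B

B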